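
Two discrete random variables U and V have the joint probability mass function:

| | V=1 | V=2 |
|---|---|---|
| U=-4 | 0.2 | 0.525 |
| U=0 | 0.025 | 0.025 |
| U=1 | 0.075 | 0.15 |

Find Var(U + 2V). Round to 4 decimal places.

5.1994

E[U] = -2.675,  E[V] = 1.7,  E[UV] = -4.625
Var(U) = 11.825 − (-2.675)² = 4.669375;  Var(V) = 3.1 − (1.7)² = 0.21
Cov(U,V) = -4.625 − (-2.675)(1.7) = -0.0775
Var(U + 2V) = (1)²·4.669375 + (2)²·0.21 + 2·(1)·(2)·-0.0775 = 5.199375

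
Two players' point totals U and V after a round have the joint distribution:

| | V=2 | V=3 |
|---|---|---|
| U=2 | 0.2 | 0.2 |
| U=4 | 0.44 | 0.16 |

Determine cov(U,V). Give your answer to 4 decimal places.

E[U] = 3.2,  E[V] = 2.36
E[UV] = 7.44
cov(U,V) = E[UV] − E[U]E[V] = 7.44 − (3.2)(2.36) = -0.112

-0.1120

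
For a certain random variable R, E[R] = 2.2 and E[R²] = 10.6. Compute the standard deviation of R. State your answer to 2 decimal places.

2.40

V(R) = 10.6 − (2.2)² = 5.76
SD(R) = √5.76 ≈ 2.40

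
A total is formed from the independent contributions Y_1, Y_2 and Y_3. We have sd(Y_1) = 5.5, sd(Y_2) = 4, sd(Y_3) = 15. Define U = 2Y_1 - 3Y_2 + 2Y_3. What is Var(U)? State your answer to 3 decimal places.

Var(Y_1) = 30.25, Var(Y_2) = 16, Var(Y_3) = 225
By independence, Var(U) = (2)²Var(Y_1) + (-3)²Var(Y_2) + (2)²Var(Y_3)
= (2)²·30.25 + (-3)²·16 + (2)²·225 = 1165

1165.000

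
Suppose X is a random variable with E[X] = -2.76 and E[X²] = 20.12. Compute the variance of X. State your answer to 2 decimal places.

Var(X) = 20.12 − (-2.76)² = 12.5024

12.50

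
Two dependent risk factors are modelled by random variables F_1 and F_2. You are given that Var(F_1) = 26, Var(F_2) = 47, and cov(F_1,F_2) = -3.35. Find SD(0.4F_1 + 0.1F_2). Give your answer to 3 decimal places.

Var(0.4F_1 + 0.1F_2) = (0.4)²·Var(F_1) + (0.1)²·Var(F_2) + 2·(0.4)·(0.1)·cov(F_1,F_2)
= 0.16·26 + 0.01·47 + 0.08·-3.35 = 4.362
SD(0.4F_1 + 0.1F_2) = √4.362 ≈ 2.089

2.089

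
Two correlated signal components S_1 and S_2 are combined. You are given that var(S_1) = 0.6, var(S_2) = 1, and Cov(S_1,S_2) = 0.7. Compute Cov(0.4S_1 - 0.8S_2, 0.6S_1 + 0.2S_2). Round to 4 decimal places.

-0.2960

Cov(0.4S_1 - 0.8S_2, 0.6S_1 + 0.2S_2) = (0.4)(0.6)var(S_1) + (-0.8)(0.2)var(S_2) + [(0.4)(0.2) + (-0.8)(0.6)]Cov(S_1,S_2)
= 0.24·0.6 + -0.16·1 + -0.4·0.7 = -0.296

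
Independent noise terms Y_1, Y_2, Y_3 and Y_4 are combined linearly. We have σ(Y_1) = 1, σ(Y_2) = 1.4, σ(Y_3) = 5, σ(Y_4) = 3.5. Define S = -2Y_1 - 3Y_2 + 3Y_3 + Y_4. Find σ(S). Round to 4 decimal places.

16.0901

Var(Y_1) = 1, Var(Y_2) = 1.96, Var(Y_3) = 25, Var(Y_4) = 12.25
By independence, Var(S) = (-2)²Var(Y_1) + (-3)²Var(Y_2) + (3)²Var(Y_3) + (1)²Var(Y_4)
= (-2)²·1 + (-3)²·1.96 + (3)²·25 + (1)²·12.25 = 258.89
σ(S) = √258.89 ≈ 16.0901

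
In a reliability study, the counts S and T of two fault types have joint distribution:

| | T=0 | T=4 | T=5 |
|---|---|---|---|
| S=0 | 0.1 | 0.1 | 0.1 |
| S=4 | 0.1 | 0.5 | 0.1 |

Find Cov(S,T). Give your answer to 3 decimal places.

0.480

E[S] = 2.8,  E[T] = 3.4
E[ST] = 10
Cov(S,T) = E[ST] − E[S]E[T] = 10 − (2.8)(3.4) = 0.48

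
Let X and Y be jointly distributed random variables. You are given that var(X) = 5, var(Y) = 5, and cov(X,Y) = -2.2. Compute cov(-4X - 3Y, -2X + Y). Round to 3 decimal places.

20.600

cov(-4X - 3Y, -2X + Y) = (-4)(-2)var(X) + (-3)(1)var(Y) + [(-4)(1) + (-3)(-2)]cov(X,Y)
= 8·5 + -3·5 + 2·-2.2 = 20.6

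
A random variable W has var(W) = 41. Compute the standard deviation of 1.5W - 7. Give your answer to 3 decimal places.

var(1.5W - 7) = (1.5)²·41 = 92.25
sd(1.5W - 7) = √92.25 ≈ 9.605

9.605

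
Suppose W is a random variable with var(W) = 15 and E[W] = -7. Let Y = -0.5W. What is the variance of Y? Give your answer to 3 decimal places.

var(-0.5W) = (-0.5)²·var(W) = 0.25·15 = 3.75

3.750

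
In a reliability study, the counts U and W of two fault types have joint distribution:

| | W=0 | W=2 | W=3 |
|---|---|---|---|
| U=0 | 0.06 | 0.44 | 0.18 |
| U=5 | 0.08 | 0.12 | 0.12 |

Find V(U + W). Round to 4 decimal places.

E[U] = 1.6,  E[W] = 2.02,  E[UW] = 3
V(U) = 8 − (1.6)² = 5.44;  V(W) = 4.94 − (2.02)² = 0.8596
Cov(U,W) = 3 − (1.6)(2.02) = -0.232
V(U + W) = (1)²·5.44 + (1)²·0.8596 + 2·(1)·(1)·-0.232 = 5.8356

5.8356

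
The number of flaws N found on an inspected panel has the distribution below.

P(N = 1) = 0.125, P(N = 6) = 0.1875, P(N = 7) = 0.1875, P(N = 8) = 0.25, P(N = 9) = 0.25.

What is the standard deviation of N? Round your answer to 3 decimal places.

2.429

E[N] = (1)(0.125) + (6)(0.1875) + (7)(0.1875) + (8)(0.25) + (9)(0.25) = 6.8125
E[N²] = (1)²(0.125) + (6)²(0.1875) + (7)²(0.1875) + (8)²(0.25) + (9)²(0.25) = 52.3125
V(N) = E[N²] − (E[N])² = 52.3125 − (6.8125)² = 5.90234375
sd(N) = √5.90234375 ≈ 2.429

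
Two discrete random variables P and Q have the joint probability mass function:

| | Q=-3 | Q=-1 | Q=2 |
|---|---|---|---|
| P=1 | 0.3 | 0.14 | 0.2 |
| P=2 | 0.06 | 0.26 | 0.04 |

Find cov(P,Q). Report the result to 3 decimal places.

E[P] = 1.36,  E[Q] = -1
E[PQ] = -1.36
cov(P,Q) = E[PQ] − E[P]E[Q] = -1.36 − (1.36)(-1) = 0

0.000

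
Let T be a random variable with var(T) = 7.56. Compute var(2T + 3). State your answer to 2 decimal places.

30.24

var(2T + 3) = (2)²·var(T) = 4·7.56 = 30.24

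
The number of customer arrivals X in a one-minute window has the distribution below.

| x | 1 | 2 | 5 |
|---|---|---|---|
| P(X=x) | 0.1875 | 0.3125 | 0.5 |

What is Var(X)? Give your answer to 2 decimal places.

E[X] = (1)(0.1875) + (2)(0.3125) + (5)(0.5) = 3.3125
E[X²] = (1)²(0.1875) + (2)²(0.3125) + (5)²(0.5) = 13.9375
Var(X) = E[X²] − (E[X])² = 13.9375 − (3.3125)² = 2.96484375

2.96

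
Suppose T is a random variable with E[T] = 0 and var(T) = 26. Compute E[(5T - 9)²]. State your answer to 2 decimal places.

731.00

E[5T - 9] = 5·0 − 9 = -9
var(5T - 9) = (5)²·26 = 650
E[(5T - 9)²] = var((5T - 9)) + (E[(5T - 9)])² = 650 + (-9)² = 731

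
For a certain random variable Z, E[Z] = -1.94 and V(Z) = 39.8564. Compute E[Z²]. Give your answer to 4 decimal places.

43.6200

E[Z²] = V(Z) + (E[Z])² = 39.8564 + (-1.94)² = 43.62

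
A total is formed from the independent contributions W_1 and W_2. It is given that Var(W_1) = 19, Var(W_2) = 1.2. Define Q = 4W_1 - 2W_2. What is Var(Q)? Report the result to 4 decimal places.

By independence, Var(Q) = (4)²Var(W_1) + (-2)²Var(W_2)
= (4)²·19 + (-2)²·1.2 = 308.8

308.8000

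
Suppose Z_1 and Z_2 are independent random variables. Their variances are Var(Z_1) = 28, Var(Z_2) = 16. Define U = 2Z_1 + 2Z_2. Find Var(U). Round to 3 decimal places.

By independence, Var(U) = (2)²Var(Z_1) + (2)²Var(Z_2)
= (2)²·28 + (2)²·16 = 176

176.000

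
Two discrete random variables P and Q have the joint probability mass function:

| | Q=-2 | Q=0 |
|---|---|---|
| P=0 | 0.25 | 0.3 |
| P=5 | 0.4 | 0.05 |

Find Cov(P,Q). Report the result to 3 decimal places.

-1.075

E[P] = 2.25,  E[Q] = -1.3
E[PQ] = -4
Cov(P,Q) = E[PQ] − E[P]E[Q] = -4 − (2.25)(-1.3) = -1.075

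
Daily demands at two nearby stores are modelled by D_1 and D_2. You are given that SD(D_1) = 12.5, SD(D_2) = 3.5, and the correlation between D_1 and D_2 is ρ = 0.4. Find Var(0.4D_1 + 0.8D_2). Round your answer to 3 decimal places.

44.040

Var(D_1) = (12.5)² = 156.25;  Var(D_2) = (3.5)² = 12.25
Cov(D_1,D_2) = ρ·SD(D_1)·SD(D_2) = 0.4·12.5·3.5 = 17.5
Var(0.4D_1 + 0.8D_2) = (0.4)²·Var(D_1) + (0.8)²·Var(D_2) + 2·(0.4)·(0.8)·Cov(D_1,D_2)
= 0.16·156.25 + 0.64·12.25 + 0.64·17.5 = 44.04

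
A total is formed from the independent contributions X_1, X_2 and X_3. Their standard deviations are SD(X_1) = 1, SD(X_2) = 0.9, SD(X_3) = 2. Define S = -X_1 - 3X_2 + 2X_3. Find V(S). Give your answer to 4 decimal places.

24.2900

V(X_1) = 1, V(X_2) = 0.81, V(X_3) = 4
By independence, V(S) = (-1)²V(X_1) + (-3)²V(X_2) + (2)²V(X_3)
= (-1)²·1 + (-3)²·0.81 + (2)²·4 = 24.29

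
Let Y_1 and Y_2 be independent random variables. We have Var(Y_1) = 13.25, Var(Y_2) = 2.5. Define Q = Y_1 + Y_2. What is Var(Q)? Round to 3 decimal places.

By independence, Var(Q) = (1)²Var(Y_1) + (1)²Var(Y_2)
= (1)²·13.25 + (1)²·2.5 = 15.75

15.750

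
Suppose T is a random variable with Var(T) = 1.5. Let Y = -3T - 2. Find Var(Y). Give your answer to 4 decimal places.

Var(-3T - 2) = (-3)²·Var(T) = 9·1.5 = 13.5

13.5000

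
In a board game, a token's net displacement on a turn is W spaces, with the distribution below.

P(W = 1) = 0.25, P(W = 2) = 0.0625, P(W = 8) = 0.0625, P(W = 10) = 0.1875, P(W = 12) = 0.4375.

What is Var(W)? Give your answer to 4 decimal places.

22.2500

E[W] = (1)(0.25) + (2)(0.0625) + (8)(0.0625) + (10)(0.1875) + (12)(0.4375) = 8
E[W²] = (1)²(0.25) + (2)²(0.0625) + (8)²(0.0625) + (10)²(0.1875) + (12)²(0.4375) = 86.25
Var(W) = E[W²] − (E[W])² = 86.25 − (8)² = 22.25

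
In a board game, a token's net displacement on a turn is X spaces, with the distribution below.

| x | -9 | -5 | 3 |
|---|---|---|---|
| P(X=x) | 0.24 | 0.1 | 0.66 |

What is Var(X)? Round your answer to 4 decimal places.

E[X] = (-9)(0.24) + (-5)(0.1) + (3)(0.66) = -0.68
E[X²] = (-9)²(0.24) + (-5)²(0.1) + (3)²(0.66) = 27.88
Var(X) = E[X²] − (E[X])² = 27.88 − (-0.68)² = 27.4176

27.4176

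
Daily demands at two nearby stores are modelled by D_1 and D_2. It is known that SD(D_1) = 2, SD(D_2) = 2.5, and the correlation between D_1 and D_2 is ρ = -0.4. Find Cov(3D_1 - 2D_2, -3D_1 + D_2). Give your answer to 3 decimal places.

Var(D_1) = (2)² = 4;  Var(D_2) = (2.5)² = 6.25
Cov(D_1,D_2) = ρ·SD(D_1)·SD(D_2) = -0.4·2·2.5 = -2
Cov(3D_1 - 2D_2, -3D_1 + D_2) = (3)(-3)Var(D_1) + (-2)(1)Var(D_2) + [(3)(1) + (-2)(-3)]Cov(D_1,D_2)
= -9·4 + -2·6.25 + 9·-2 = -66.5

-66.500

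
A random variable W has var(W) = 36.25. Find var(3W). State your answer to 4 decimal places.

var(3W) = (3)²·var(W) = 9·36.25 = 326.25

326.2500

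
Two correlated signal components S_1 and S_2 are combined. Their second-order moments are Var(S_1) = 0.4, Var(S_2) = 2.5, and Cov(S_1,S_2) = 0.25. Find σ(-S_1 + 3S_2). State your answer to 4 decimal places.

4.6260

Var(-S_1 + 3S_2) = (-1)²·Var(S_1) + (3)²·Var(S_2) + 2·(-1)·(3)·Cov(S_1,S_2)
= 1·0.4 + 9·2.5 + -6·0.25 = 21.4
σ(-S_1 + 3S_2) = √21.4 ≈ 4.6260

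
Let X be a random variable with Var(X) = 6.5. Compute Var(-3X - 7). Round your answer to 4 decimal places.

58.5000

Var(-3X - 7) = (-3)²·Var(X) = 9·6.5 = 58.5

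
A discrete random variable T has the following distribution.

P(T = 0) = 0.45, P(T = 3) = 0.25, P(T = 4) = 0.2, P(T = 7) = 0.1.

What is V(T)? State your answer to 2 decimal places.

5.29

E[T] = (0)(0.45) + (3)(0.25) + (4)(0.2) + (7)(0.1) = 2.25
E[T²] = (0)²(0.45) + (3)²(0.25) + (4)²(0.2) + (7)²(0.1) = 10.35
V(T) = E[T²] − (E[T])² = 10.35 − (2.25)² = 5.2875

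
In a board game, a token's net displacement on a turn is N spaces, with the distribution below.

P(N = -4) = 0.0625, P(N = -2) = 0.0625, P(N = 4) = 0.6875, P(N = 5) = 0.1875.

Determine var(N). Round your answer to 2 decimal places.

5.96

E[N] = (-4)(0.0625) + (-2)(0.0625) + (4)(0.6875) + (5)(0.1875) = 3.3125
E[N²] = (-4)²(0.0625) + (-2)²(0.0625) + (4)²(0.6875) + (5)²(0.1875) = 16.9375
var(N) = E[N²] − (E[N])² = 16.9375 − (3.3125)² = 5.96484375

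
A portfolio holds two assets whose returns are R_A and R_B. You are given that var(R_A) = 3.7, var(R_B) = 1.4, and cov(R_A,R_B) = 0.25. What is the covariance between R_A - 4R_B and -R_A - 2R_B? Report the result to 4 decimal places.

cov(R_A - 4R_B, -R_A - 2R_B) = (1)(-1)var(R_A) + (-4)(-2)var(R_B) + [(1)(-2) + (-4)(-1)]cov(R_A,R_B)
= -1·3.7 + 8·1.4 + 2·0.25 = 8

8.0000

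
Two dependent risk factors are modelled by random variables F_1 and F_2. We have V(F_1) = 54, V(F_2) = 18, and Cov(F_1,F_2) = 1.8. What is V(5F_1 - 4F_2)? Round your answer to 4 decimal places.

1566.0000

V(5F_1 - 4F_2) = (5)²·V(F_1) + (-4)²·V(F_2) + 2·(5)·(-4)·Cov(F_1,F_2)
= 25·54 + 16·18 + -40·1.8 = 1566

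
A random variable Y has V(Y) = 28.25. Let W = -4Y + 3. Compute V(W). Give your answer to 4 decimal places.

452.0000

V(-4Y + 3) = (-4)²·V(Y) = 16·28.25 = 452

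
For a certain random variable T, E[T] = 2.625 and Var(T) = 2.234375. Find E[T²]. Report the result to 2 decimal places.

9.13

E[T²] = Var(T) + (E[T])² = 2.234375 + (2.625)² = 9.125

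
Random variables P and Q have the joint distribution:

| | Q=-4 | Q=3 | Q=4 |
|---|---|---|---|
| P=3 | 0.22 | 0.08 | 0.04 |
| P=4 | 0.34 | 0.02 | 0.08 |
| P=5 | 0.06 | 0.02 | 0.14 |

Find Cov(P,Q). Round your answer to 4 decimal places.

0.7304

E[P] = 3.88,  E[Q] = -1.08
E[PQ] = -3.46
Cov(P,Q) = E[PQ] − E[P]E[Q] = -3.46 − (3.88)(-1.08) = 0.7304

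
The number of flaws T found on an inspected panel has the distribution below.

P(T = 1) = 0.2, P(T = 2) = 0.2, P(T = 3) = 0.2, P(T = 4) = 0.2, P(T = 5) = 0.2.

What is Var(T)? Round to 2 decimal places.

E[T] = (1)(0.2) + (2)(0.2) + (3)(0.2) + (4)(0.2) + (5)(0.2) = 3
E[T²] = (1)²(0.2) + (2)²(0.2) + (3)²(0.2) + (4)²(0.2) + (5)²(0.2) = 11
Var(T) = E[T²] − (E[T])² = 11 − (3)² = 2

2.00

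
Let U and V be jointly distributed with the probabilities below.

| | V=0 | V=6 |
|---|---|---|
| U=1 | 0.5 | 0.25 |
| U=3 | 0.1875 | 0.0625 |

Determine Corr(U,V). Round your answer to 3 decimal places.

-0.078

E[U] = 1.5,  E[V] = 1.875
E[UV] = 2.625
Cov(U,V) = E[UV] − E[U]E[V] = 2.625 − (1.5)(1.875) = -0.1875
var(U) = 0.75,  var(V) = 7.734375
ρ = -0.1875 / √(0.75·7.734375) ≈ -0.078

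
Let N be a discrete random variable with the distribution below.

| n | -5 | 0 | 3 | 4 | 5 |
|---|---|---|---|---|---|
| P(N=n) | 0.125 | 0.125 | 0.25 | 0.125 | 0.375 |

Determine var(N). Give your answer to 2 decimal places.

10.50

E[N] = (-5)(0.125) + (0)(0.125) + (3)(0.25) + (4)(0.125) + (5)(0.375) = 2.5
E[N²] = (-5)²(0.125) + (0)²(0.125) + (3)²(0.25) + (4)²(0.125) + (5)²(0.375) = 16.75
var(N) = E[N²] − (E[N])² = 16.75 − (2.5)² = 10.5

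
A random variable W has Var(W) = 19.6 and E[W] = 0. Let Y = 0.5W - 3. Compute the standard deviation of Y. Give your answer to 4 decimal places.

2.2136

Var(0.5W - 3) = (0.5)²·19.6 = 4.9
σ(Y) = √4.9 ≈ 2.2136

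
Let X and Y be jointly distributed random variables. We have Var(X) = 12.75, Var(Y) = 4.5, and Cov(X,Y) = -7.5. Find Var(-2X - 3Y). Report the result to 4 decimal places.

Var(-2X - 3Y) = (-2)²·Var(X) + (-3)²·Var(Y) + 2·(-2)·(-3)·Cov(X,Y)
= 4·12.75 + 9·4.5 + 12·-7.5 = 1.5

1.5000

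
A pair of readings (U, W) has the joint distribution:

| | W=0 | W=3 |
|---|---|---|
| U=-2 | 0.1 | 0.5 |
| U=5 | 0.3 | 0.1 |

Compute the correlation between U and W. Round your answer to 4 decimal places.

-0.5833

E[U] = 0.8,  E[W] = 1.8
E[UW] = -1.5
Cov(U,W) = E[UW] − E[U]E[W] = -1.5 − (0.8)(1.8) = -2.94
Var(U) = 11.76,  Var(W) = 2.16
ρ = -2.94 / √(11.76·2.16) ≈ -0.5833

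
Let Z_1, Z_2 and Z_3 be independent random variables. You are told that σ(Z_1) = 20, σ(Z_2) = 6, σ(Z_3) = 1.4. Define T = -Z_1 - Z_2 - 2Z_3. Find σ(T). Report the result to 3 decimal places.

21.068

Var(Z_1) = 400, Var(Z_2) = 36, Var(Z_3) = 1.96
By independence, Var(T) = (-1)²Var(Z_1) + (-1)²Var(Z_2) + (-2)²Var(Z_3)
= (-1)²·400 + (-1)²·36 + (-2)²·1.96 = 443.84
σ(T) = √443.84 ≈ 21.068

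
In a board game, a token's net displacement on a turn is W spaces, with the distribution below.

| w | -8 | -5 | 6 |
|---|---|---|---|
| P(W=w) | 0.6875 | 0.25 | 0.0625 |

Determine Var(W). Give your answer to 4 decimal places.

E[W] = (-8)(0.6875) + (-5)(0.25) + (6)(0.0625) = -6.375
E[W²] = (-8)²(0.6875) + (-5)²(0.25) + (6)²(0.0625) = 52.5
Var(W) = E[W²] − (E[W])² = 52.5 − (-6.375)² = 11.859375

11.8594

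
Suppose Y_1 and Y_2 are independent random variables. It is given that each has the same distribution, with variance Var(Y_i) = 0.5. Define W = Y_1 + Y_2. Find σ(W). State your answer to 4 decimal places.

By independence, Var(W) = (1)²Var(Y_1) + (1)²Var(Y_2)
= (1)²·0.5 + (1)²·0.5 = 1
σ(W) = √1 ≈ 1.0000

1.0000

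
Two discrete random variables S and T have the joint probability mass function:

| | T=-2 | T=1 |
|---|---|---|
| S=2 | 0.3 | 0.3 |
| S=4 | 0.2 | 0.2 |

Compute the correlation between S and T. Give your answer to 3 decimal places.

0.000

E[S] = 2.8,  E[T] = -0.5
E[ST] = -1.4
Cov(S,T) = E[ST] − E[S]E[T] = -1.4 − (2.8)(-0.5) = 0
Var(S) = 0.96,  Var(T) = 2.25
ρ = 0 / √(0.96·2.25) ≈ 0.000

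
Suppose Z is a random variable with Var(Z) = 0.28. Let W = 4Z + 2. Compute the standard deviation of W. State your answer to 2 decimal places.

Var(4Z + 2) = (4)²·0.28 = 4.48
sd(W) = √4.48 ≈ 2.12

2.12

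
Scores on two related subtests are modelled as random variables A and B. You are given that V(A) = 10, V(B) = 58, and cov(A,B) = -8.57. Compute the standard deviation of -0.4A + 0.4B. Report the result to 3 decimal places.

3.691

V(-0.4A + 0.4B) = (-0.4)²·V(A) + (0.4)²·V(B) + 2·(-0.4)·(0.4)·cov(A,B)
= 0.16·10 + 0.16·58 + -0.32·-8.57 = 13.6224
σ(-0.4A + 0.4B) = √13.6224 ≈ 3.691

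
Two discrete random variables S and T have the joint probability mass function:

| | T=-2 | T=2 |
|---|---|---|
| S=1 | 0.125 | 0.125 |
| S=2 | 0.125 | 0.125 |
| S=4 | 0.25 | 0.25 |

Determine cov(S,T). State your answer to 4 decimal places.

E[S] = 2.75,  E[T] = 0
E[ST] = 0
cov(S,T) = E[ST] − E[S]E[T] = 0 − (2.75)(0) = 0

0.0000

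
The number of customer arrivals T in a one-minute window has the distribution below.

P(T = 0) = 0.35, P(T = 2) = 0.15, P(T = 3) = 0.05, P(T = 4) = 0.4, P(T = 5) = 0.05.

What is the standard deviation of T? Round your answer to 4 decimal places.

1.8466

E[T] = (0)(0.35) + (2)(0.15) + (3)(0.05) + (4)(0.4) + (5)(0.05) = 2.3
E[T²] = (0)²(0.35) + (2)²(0.15) + (3)²(0.05) + (4)²(0.4) + (5)²(0.05) = 8.7
var(T) = E[T²] − (E[T])² = 8.7 − (2.3)² = 3.41
SD(T) = √3.41 ≈ 1.8466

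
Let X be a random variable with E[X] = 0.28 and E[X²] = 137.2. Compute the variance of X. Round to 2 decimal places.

var(X) = 137.2 − (0.28)² = 137.1216

137.12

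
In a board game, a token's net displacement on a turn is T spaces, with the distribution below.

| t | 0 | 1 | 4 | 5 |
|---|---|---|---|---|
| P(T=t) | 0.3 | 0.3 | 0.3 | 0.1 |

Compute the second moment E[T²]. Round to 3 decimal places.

E[T²] = (0)²(0.3) + (1)²(0.3) + (4)²(0.3) + (5)²(0.1) = 7.6

7.600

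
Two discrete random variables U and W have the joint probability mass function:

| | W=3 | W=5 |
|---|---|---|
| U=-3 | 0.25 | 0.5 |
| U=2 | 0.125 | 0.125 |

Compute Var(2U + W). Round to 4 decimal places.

E[U] = -1.75,  E[W] = 4.25,  E[UW] = -7.75
Var(U) = 7.75 − (-1.75)² = 4.6875;  Var(W) = 19 − (4.25)² = 0.9375
Cov(U,W) = -7.75 − (-1.75)(4.25) = -0.3125
Var(2U + W) = (2)²·4.6875 + (1)²·0.9375 + 2·(2)·(1)·-0.3125 = 18.4375

18.4375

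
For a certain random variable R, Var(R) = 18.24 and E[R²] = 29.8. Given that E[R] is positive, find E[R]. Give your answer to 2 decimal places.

3.40

(E[R])² = E[R²] − Var(R) = 29.8 − 18.24 = 11.56
E[R] = √11.56 = 3.4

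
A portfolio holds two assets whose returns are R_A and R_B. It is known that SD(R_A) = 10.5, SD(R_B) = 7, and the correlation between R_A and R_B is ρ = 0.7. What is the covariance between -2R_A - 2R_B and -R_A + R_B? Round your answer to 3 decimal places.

122.500

Var(R_A) = (10.5)² = 110.25;  Var(R_B) = (7)² = 49
cov(R_A,R_B) = ρ·SD(R_A)·SD(R_B) = 0.7·10.5·7 = 51.45
cov(-2R_A - 2R_B, -R_A + R_B) = (-2)(-1)Var(R_A) + (-2)(1)Var(R_B) + [(-2)(1) + (-2)(-1)]cov(R_A,R_B)
= 2·110.25 + -2·49 + 0·51.45 = 122.5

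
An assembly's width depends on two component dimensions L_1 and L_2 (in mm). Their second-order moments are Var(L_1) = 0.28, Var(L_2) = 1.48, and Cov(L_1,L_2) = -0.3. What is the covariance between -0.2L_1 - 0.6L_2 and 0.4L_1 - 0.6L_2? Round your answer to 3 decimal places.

0.546

Cov(-0.2L_1 - 0.6L_2, 0.4L_1 - 0.6L_2) = (-0.2)(0.4)Var(L_1) + (-0.6)(-0.6)Var(L_2) + [(-0.2)(-0.6) + (-0.6)(0.4)]Cov(L_1,L_2)
= -0.08·0.28 + 0.36·1.48 + -0.12·-0.3 = 0.5464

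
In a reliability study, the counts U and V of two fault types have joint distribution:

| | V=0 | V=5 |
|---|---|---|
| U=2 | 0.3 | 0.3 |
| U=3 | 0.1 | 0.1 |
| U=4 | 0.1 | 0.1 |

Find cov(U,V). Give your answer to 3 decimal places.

E[U] = 2.6,  E[V] = 2.5
E[UV] = 6.5
cov(U,V) = E[UV] − E[U]E[V] = 6.5 − (2.6)(2.5) = 0

0.000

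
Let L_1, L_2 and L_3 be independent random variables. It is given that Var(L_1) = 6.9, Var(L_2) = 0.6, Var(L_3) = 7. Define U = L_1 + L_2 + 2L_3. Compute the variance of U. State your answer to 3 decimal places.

By independence, Var(U) = (1)²Var(L_1) + (1)²Var(L_2) + (2)²Var(L_3)
= (1)²·6.9 + (1)²·0.6 + (2)²·7 = 35.5

35.500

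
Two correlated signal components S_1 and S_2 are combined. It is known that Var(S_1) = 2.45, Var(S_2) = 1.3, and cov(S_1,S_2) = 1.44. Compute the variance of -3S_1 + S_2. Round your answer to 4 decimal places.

Var(-3S_1 + S_2) = (-3)²·Var(S_1) + (1)²·Var(S_2) + 2·(-3)·(1)·cov(S_1,S_2)
= 9·2.45 + 1·1.3 + -6·1.44 = 14.71

14.7100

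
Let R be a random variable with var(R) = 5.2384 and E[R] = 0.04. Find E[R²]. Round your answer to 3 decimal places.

E[R²] = var(R) + (E[R])² = 5.2384 + (0.04)² = 5.24

5.240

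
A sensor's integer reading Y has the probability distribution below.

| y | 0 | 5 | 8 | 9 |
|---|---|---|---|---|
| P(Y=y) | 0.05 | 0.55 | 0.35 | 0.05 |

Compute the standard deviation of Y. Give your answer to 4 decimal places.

E[Y] = (0)(0.05) + (5)(0.55) + (8)(0.35) + (9)(0.05) = 6
E[Y²] = (0)²(0.05) + (5)²(0.55) + (8)²(0.35) + (9)²(0.05) = 40.2
Var(Y) = E[Y²] − (E[Y])² = 40.2 − (6)² = 4.2
σ(Y) = √4.2 ≈ 2.0494

2.0494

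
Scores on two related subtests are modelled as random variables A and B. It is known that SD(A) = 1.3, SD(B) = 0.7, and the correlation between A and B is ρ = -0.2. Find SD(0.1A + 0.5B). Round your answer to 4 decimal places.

0.3481

V(A) = (1.3)² = 1.69;  V(B) = (0.7)² = 0.49
Cov(A,B) = ρ·SD(A)·SD(B) = -0.2·1.3·0.7 = -0.182
V(0.1A + 0.5B) = (0.1)²·V(A) + (0.5)²·V(B) + 2·(0.1)·(0.5)·Cov(A,B)
= 0.01·1.69 + 0.25·0.49 + 0.1·-0.182 = 0.1212
SD(0.1A + 0.5B) = √0.1212 ≈ 0.3481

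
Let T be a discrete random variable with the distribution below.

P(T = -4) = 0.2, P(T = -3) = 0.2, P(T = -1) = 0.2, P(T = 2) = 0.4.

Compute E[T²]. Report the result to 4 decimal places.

E[T²] = (-4)²(0.2) + (-3)²(0.2) + (-1)²(0.2) + (2)²(0.4) = 6.8

6.8000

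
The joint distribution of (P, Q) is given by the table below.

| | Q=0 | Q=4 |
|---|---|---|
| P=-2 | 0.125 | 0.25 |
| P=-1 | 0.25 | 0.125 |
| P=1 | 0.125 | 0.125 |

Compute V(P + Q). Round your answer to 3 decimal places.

4.859

E[P] = -0.875,  E[Q] = 2,  E[PQ] = -2
V(P) = 2.125 − (-0.875)² = 1.359375;  V(Q) = 8 − (2)² = 4
Cov(P,Q) = -2 − (-0.875)(2) = -0.25
V(P + Q) = (1)²·1.359375 + (1)²·4 + 2·(1)·(1)·-0.25 = 4.859375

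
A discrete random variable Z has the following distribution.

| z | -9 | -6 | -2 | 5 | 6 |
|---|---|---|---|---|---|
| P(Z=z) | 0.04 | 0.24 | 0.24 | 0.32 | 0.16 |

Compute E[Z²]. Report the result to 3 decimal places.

E[Z²] = (-9)²(0.04) + (-6)²(0.24) + (-2)²(0.24) + (5)²(0.32) + (6)²(0.16) = 26.6

26.600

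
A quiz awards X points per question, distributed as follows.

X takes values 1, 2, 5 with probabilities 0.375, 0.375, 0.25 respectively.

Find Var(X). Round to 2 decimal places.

E[X] = (1)(0.375) + (2)(0.375) + (5)(0.25) = 2.375
E[X²] = (1)²(0.375) + (2)²(0.375) + (5)²(0.25) = 8.125
Var(X) = E[X²] − (E[X])² = 8.125 − (2.375)² = 2.484375

2.48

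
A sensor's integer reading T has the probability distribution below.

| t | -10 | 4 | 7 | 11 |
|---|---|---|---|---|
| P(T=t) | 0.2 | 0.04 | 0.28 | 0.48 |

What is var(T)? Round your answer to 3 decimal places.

63.280

E[T] = (-10)(0.2) + (4)(0.04) + (7)(0.28) + (11)(0.48) = 5.4
E[T²] = (-10)²(0.2) + (4)²(0.04) + (7)²(0.28) + (11)²(0.48) = 92.44
var(T) = E[T²] − (E[T])² = 92.44 − (5.4)² = 63.28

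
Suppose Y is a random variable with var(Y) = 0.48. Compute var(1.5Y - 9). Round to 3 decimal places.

var(1.5Y - 9) = (1.5)²·var(Y) = 2.25·0.48 = 1.08

1.080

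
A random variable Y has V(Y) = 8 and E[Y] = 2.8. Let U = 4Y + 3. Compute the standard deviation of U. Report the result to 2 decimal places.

11.31

V(4Y + 3) = (4)²·8 = 128
SD(U) = √128 ≈ 11.31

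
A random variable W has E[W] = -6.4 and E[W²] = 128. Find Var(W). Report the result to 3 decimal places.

87.040

Var(W) = 128 − (-6.4)² = 87.04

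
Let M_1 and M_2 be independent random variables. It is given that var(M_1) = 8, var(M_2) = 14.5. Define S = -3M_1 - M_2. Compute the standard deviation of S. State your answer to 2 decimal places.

By independence, var(S) = (-3)²var(M_1) + (-1)²var(M_2)
= (-3)²·8 + (-1)²·14.5 = 86.5
SD(S) = √86.5 ≈ 9.30

9.30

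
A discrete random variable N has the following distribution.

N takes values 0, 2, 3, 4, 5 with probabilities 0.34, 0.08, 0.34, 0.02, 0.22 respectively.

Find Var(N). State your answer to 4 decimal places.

3.6304

E[N] = (0)(0.34) + (2)(0.08) + (3)(0.34) + (4)(0.02) + (5)(0.22) = 2.36
E[N²] = (0)²(0.34) + (2)²(0.08) + (3)²(0.34) + (4)²(0.02) + (5)²(0.22) = 9.2
Var(N) = E[N²] − (E[N])² = 9.2 − (2.36)² = 3.6304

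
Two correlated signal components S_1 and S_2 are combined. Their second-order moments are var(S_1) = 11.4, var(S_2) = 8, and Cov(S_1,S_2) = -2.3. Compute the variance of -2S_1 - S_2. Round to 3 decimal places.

var(-2S_1 - S_2) = (-2)²·var(S_1) + (-1)²·var(S_2) + 2·(-2)·(-1)·Cov(S_1,S_2)
= 4·11.4 + 1·8 + 4·-2.3 = 44.4

44.400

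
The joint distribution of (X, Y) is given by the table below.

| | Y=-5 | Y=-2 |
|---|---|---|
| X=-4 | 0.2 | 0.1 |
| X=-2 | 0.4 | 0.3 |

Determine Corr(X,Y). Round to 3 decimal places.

E[X] = -2.6,  E[Y] = -3.8
E[XY] = 10
cov(X,Y) = E[XY] − E[X]E[Y] = 10 − (-2.6)(-3.8) = 0.12
Var(X) = 0.84,  Var(Y) = 2.16
ρ = 0.12 / √(0.84·2.16) ≈ 0.089

0.089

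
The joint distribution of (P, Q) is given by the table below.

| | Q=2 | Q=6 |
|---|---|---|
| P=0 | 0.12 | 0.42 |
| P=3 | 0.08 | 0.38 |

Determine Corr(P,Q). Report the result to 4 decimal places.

0.0602

E[P] = 1.38,  E[Q] = 5.2
E[PQ] = 7.32
Cov(P,Q) = E[PQ] − E[P]E[Q] = 7.32 − (1.38)(5.2) = 0.144
Var(P) = 2.2356,  Var(Q) = 2.56
ρ = 0.144 / √(2.2356·2.56) ≈ 0.0602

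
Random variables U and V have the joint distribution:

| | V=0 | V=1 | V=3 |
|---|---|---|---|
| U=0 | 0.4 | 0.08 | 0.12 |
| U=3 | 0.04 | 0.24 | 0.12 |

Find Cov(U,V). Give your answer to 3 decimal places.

0.552

E[U] = 1.2,  E[V] = 1.04
E[UV] = 1.8
Cov(U,V) = E[UV] − E[U]E[V] = 1.8 − (1.2)(1.04) = 0.552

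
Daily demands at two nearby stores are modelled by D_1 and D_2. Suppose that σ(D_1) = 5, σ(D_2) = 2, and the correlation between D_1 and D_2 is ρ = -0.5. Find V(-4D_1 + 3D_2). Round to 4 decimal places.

556.0000

V(D_1) = (5)² = 25;  V(D_2) = (2)² = 4
cov(D_1,D_2) = ρ·σ(D_1)·σ(D_2) = -0.5·5·2 = -5
V(-4D_1 + 3D_2) = (-4)²·V(D_1) + (3)²·V(D_2) + 2·(-4)·(3)·cov(D_1,D_2)
= 16·25 + 9·4 + -24·-5 = 556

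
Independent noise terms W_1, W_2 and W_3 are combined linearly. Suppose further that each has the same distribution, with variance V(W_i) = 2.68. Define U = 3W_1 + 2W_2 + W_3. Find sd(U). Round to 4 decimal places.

By independence, V(U) = (3)²V(W_1) + (2)²V(W_2) + (1)²V(W_3)
= (3)²·2.68 + (2)²·2.68 + (1)²·2.68 = 37.52
sd(U) = √37.52 ≈ 6.1254

6.1254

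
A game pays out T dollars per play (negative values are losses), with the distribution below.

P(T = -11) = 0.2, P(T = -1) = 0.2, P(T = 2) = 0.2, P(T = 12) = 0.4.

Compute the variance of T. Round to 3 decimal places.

74.960

E[T] = (-11)(0.2) + (-1)(0.2) + (2)(0.2) + (12)(0.4) = 2.8
E[T²] = (-11)²(0.2) + (-1)²(0.2) + (2)²(0.2) + (12)²(0.4) = 82.8
Var(T) = E[T²] − (E[T])² = 82.8 − (2.8)² = 74.96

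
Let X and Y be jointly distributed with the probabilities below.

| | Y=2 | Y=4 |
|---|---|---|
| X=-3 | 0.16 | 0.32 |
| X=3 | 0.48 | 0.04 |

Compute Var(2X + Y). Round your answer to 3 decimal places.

29.798

E[X] = 0.12,  E[Y] = 2.72,  E[XY] = -1.44
Var(X) = 9 − (0.12)² = 8.9856;  Var(Y) = 8.32 − (2.72)² = 0.9216
Cov(X,Y) = -1.44 − (0.12)(2.72) = -1.7664
Var(2X + Y) = (2)²·8.9856 + (1)²·0.9216 + 2·(2)·(1)·-1.7664 = 29.7984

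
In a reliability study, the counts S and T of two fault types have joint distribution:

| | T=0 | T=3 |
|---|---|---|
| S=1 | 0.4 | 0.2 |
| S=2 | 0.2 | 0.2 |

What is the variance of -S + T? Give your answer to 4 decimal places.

E[S] = 1.4,  E[T] = 1.2,  E[ST] = 1.8
var(S) = 2.2 − (1.4)² = 0.24;  var(T) = 3.6 − (1.2)² = 2.16
Cov(S,T) = 1.8 − (1.4)(1.2) = 0.12
var(-S + T) = (-1)²·0.24 + (1)²·2.16 + 2·(-1)·(1)·0.12 = 2.16

2.1600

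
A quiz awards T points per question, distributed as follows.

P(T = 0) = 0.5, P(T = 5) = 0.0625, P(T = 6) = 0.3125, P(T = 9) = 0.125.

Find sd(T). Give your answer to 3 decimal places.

3.459

E[T] = (0)(0.5) + (5)(0.0625) + (6)(0.3125) + (9)(0.125) = 3.3125
E[T²] = (0)²(0.5) + (5)²(0.0625) + (6)²(0.3125) + (9)²(0.125) = 22.9375
Var(T) = E[T²] − (E[T])² = 22.9375 − (3.3125)² = 11.96484375
sd(T) = √11.96484375 ≈ 3.459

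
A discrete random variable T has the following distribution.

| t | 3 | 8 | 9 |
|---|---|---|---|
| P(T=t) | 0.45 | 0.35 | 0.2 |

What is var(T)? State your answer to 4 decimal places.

7.2475

E[T] = (3)(0.45) + (8)(0.35) + (9)(0.2) = 5.95
E[T²] = (3)²(0.45) + (8)²(0.35) + (9)²(0.2) = 42.65
var(T) = E[T²] − (E[T])² = 42.65 − (5.95)² = 7.2475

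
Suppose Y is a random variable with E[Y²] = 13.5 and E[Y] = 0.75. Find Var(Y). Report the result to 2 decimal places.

12.94

Var(Y) = 13.5 − (0.75)² = 12.9375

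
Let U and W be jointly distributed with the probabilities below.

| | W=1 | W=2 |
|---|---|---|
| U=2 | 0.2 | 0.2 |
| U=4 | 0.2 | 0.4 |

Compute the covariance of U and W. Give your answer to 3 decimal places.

E[U] = 3.2,  E[W] = 1.6
E[UW] = 5.2
cov(U,W) = E[UW] − E[U]E[W] = 5.2 − (3.2)(1.6) = 0.08

0.080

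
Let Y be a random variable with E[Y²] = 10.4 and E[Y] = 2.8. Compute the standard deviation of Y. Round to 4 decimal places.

1.6000

Var(Y) = 10.4 − (2.8)² = 2.56
SD(Y) = √2.56 ≈ 1.6000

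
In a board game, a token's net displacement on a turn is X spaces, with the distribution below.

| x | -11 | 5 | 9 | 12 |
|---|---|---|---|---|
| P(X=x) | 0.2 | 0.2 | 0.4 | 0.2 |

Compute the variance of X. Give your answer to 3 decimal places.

67.360

E[X] = (-11)(0.2) + (5)(0.2) + (9)(0.4) + (12)(0.2) = 4.8
E[X²] = (-11)²(0.2) + (5)²(0.2) + (9)²(0.4) + (12)²(0.2) = 90.4
Var(X) = E[X²] − (E[X])² = 90.4 − (4.8)² = 67.36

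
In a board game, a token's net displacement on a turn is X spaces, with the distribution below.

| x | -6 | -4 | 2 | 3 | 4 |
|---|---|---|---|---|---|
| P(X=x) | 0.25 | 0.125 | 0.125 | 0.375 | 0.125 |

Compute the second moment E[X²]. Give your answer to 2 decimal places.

E[X²] = (-6)²(0.25) + (-4)²(0.125) + (2)²(0.125) + (3)²(0.375) + (4)²(0.125) = 16.875

16.88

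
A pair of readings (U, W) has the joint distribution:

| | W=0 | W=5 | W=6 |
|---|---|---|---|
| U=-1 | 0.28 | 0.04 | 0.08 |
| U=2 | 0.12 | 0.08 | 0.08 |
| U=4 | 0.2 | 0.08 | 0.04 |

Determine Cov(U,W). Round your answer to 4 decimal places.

E[U] = 1.44,  E[W] = 2.2
E[UW] = 3.64
Cov(U,W) = E[UW] − E[U]E[W] = 3.64 − (1.44)(2.2) = 0.472

0.4720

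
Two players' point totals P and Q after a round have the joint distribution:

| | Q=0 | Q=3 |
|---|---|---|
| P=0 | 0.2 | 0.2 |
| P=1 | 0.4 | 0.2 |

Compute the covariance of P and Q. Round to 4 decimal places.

E[P] = 0.6,  E[Q] = 1.2
E[PQ] = 0.6
Cov(P,Q) = E[PQ] − E[P]E[Q] = 0.6 − (0.6)(1.2) = -0.12

-0.1200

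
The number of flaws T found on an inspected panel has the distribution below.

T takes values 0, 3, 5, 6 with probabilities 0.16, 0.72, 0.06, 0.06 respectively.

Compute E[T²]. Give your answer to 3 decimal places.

E[T²] = (0)²(0.16) + (3)²(0.72) + (5)²(0.06) + (6)²(0.06) = 10.14

10.140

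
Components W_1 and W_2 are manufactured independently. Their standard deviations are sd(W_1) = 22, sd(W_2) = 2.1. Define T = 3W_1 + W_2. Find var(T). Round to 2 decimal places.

var(W_1) = 484, var(W_2) = 4.41
By independence, var(T) = (3)²var(W_1) + (1)²var(W_2)
= (3)²·484 + (1)²·4.41 = 4360.41

4360.41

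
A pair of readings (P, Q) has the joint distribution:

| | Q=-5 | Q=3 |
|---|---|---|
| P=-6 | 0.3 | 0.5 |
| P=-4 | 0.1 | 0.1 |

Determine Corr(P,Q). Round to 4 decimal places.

-0.1021

E[P] = -5.6,  E[Q] = -0.2
E[PQ] = 0.8
Cov(P,Q) = E[PQ] − E[P]E[Q] = 0.8 − (-5.6)(-0.2) = -0.32
V(P) = 0.64,  V(Q) = 15.36
ρ = -0.32 / √(0.64·15.36) ≈ -0.1021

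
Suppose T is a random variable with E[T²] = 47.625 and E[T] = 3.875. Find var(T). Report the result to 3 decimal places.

var(T) = 47.625 − (3.875)² = 32.609375

32.609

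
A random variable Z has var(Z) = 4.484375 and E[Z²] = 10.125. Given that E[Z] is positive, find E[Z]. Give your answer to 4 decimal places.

(E[Z])² = E[Z²] − var(Z) = 10.125 − 4.484375 = 5.640625
E[Z] = √5.640625 = 2.375

2.3750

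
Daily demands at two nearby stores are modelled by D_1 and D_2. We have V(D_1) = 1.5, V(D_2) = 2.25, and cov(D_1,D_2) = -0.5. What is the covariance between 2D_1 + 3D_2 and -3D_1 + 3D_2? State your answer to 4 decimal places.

12.7500

cov(2D_1 + 3D_2, -3D_1 + 3D_2) = (2)(-3)V(D_1) + (3)(3)V(D_2) + [(2)(3) + (3)(-3)]cov(D_1,D_2)
= -6·1.5 + 9·2.25 + -3·-0.5 = 12.75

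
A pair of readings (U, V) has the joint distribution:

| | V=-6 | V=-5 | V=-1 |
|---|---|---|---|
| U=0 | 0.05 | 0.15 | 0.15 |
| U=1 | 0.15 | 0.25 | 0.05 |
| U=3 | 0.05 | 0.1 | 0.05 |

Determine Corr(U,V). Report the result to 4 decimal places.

-0.1398

E[U] = 1.05,  E[V] = -4.25
E[UV] = -4.75
Cov(U,V) = E[UV] − E[U]E[V] = -4.75 − (1.05)(-4.25) = -0.2875
Var(U) = 1.1475,  Var(V) = 3.6875
ρ = -0.2875 / √(1.1475·3.6875) ≈ -0.1398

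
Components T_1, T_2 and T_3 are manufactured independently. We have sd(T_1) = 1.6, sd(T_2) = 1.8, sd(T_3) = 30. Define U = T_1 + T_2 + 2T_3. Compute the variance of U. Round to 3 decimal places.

3605.800

Var(T_1) = 2.56, Var(T_2) = 3.24, Var(T_3) = 900
By independence, Var(U) = (1)²Var(T_1) + (1)²Var(T_2) + (2)²Var(T_3)
= (1)²·2.56 + (1)²·3.24 + (2)²·900 = 3605.8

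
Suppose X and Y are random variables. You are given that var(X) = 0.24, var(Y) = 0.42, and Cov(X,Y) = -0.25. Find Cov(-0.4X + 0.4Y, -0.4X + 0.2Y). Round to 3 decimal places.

Cov(-0.4X + 0.4Y, -0.4X + 0.2Y) = (-0.4)(-0.4)var(X) + (0.4)(0.2)var(Y) + [(-0.4)(0.2) + (0.4)(-0.4)]Cov(X,Y)
= 0.16·0.24 + 0.08·0.42 + -0.24·-0.25 = 0.132

0.132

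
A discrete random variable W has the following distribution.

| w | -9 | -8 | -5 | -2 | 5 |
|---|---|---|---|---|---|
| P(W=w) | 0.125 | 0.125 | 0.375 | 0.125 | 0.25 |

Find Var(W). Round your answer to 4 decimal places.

E[W] = (-9)(0.125) + (-8)(0.125) + (-5)(0.375) + (-2)(0.125) + (5)(0.25) = -3
E[W²] = (-9)²(0.125) + (-8)²(0.125) + (-5)²(0.375) + (-2)²(0.125) + (5)²(0.25) = 34.25
Var(W) = E[W²] − (E[W])² = 34.25 − (-3)² = 25.25

25.2500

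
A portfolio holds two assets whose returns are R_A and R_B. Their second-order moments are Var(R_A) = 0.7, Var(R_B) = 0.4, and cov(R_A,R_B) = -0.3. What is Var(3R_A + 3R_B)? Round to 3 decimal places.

Var(3R_A + 3R_B) = (3)²·Var(R_A) + (3)²·Var(R_B) + 2·(3)·(3)·cov(R_A,R_B)
= 9·0.7 + 9·0.4 + 18·-0.3 = 4.5

4.500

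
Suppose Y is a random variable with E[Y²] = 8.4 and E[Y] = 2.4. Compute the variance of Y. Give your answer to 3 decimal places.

2.640

var(Y) = 8.4 − (2.4)² = 2.64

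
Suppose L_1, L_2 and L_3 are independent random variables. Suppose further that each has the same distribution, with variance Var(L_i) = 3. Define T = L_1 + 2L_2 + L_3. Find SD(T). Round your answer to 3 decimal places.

4.243

By independence, Var(T) = (1)²Var(L_1) + (2)²Var(L_2) + (1)²Var(L_3)
= (1)²·3 + (2)²·3 + (1)²·3 = 18
SD(T) = √18 ≈ 4.243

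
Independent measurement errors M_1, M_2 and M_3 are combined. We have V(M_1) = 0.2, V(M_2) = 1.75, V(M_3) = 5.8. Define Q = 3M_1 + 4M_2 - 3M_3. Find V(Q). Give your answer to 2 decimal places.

By independence, V(Q) = (3)²V(M_1) + (4)²V(M_2) + (-3)²V(M_3)
= (3)²·0.2 + (4)²·1.75 + (-3)²·5.8 = 82

82.00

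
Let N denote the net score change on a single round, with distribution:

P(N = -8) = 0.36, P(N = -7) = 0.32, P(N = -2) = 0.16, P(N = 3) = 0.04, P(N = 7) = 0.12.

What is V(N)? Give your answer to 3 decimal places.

25.530

E[N] = (-8)(0.36) + (-7)(0.32) + (-2)(0.16) + (3)(0.04) + (7)(0.12) = -4.48
E[N²] = (-8)²(0.36) + (-7)²(0.32) + (-2)²(0.16) + (3)²(0.04) + (7)²(0.12) = 45.6
V(N) = E[N²] − (E[N])² = 45.6 − (-4.48)² = 25.5296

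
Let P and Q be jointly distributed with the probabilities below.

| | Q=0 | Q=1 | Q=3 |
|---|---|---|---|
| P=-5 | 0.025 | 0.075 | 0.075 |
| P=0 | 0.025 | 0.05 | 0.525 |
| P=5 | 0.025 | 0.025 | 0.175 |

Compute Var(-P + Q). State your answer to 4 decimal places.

9.6744

E[P] = 0.25,  E[Q] = 2.475,  E[PQ] = 1.25
Var(P) = 10 − (0.25)² = 9.9375;  Var(Q) = 7.125 − (2.475)² = 0.999375
Cov(P,Q) = 1.25 − (0.25)(2.475) = 0.63125
Var(-P + Q) = (-1)²·9.9375 + (1)²·0.999375 + 2·(-1)·(1)·0.63125 = 9.674375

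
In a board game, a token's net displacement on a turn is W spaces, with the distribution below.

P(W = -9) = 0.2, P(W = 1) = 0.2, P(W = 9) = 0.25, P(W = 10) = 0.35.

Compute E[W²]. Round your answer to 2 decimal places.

71.65

E[W²] = (-9)²(0.2) + (1)²(0.2) + (9)²(0.25) + (10)²(0.35) = 71.65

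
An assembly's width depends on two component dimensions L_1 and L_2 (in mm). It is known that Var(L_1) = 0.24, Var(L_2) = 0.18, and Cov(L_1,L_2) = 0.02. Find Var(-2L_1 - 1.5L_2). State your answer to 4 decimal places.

Var(-2L_1 - 1.5L_2) = (-2)²·Var(L_1) + (-1.5)²·Var(L_2) + 2·(-2)·(-1.5)·Cov(L_1,L_2)
= 4·0.24 + 2.25·0.18 + 6·0.02 = 1.485

1.4850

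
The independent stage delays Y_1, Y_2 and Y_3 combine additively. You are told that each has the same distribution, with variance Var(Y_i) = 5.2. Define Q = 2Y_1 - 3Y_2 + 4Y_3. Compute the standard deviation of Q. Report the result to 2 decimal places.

12.28

By independence, Var(Q) = (2)²Var(Y_1) + (-3)²Var(Y_2) + (4)²Var(Y_3)
= (2)²·5.2 + (-3)²·5.2 + (4)²·5.2 = 150.8
σ(Q) = √150.8 ≈ 12.28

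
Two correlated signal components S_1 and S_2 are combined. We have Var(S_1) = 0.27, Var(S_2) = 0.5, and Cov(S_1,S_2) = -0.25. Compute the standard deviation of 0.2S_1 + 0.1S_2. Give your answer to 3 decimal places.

0.076

Var(0.2S_1 + 0.1S_2) = (0.2)²·Var(S_1) + (0.1)²·Var(S_2) + 2·(0.2)·(0.1)·Cov(S_1,S_2)
= 0.04·0.27 + 0.01·0.5 + 0.04·-0.25 = 0.0058
σ(0.2S_1 + 0.1S_2) = √0.0058 ≈ 0.076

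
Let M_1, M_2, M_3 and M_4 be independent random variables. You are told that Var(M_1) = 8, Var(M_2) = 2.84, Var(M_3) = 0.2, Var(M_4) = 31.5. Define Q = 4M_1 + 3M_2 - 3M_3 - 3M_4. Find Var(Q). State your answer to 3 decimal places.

By independence, Var(Q) = (4)²Var(M_1) + (3)²Var(M_2) + (-3)²Var(M_3) + (-3)²Var(M_4)
= (4)²·8 + (3)²·2.84 + (-3)²·0.2 + (-3)²·31.5 = 438.86

438.860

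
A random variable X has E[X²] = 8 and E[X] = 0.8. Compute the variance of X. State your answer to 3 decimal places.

Var(X) = 8 − (0.8)² = 7.36

7.360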